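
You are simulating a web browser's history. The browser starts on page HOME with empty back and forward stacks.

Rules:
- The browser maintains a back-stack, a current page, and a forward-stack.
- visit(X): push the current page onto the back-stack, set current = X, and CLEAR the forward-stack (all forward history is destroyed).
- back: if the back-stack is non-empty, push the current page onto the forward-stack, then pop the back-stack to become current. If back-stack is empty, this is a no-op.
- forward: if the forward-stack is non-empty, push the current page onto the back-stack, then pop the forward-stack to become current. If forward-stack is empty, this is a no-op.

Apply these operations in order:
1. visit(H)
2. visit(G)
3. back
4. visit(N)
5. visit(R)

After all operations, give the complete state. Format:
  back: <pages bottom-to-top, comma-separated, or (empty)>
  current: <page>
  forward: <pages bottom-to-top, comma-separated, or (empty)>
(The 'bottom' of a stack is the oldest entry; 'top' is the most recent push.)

Answer: back: HOME,H,N
current: R
forward: (empty)

Derivation:
After 1 (visit(H)): cur=H back=1 fwd=0
After 2 (visit(G)): cur=G back=2 fwd=0
After 3 (back): cur=H back=1 fwd=1
After 4 (visit(N)): cur=N back=2 fwd=0
After 5 (visit(R)): cur=R back=3 fwd=0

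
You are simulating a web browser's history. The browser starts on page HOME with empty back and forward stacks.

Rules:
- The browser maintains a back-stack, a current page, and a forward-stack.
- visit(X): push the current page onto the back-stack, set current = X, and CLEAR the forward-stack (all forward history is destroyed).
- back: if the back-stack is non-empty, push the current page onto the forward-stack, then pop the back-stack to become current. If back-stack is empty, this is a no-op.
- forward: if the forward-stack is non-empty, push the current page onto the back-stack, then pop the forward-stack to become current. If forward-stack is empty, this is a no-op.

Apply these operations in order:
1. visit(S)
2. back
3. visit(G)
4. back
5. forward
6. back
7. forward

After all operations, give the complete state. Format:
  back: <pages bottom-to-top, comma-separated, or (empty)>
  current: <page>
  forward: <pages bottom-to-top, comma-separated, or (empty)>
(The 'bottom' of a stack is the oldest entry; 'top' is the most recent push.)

After 1 (visit(S)): cur=S back=1 fwd=0
After 2 (back): cur=HOME back=0 fwd=1
After 3 (visit(G)): cur=G back=1 fwd=0
After 4 (back): cur=HOME back=0 fwd=1
After 5 (forward): cur=G back=1 fwd=0
After 6 (back): cur=HOME back=0 fwd=1
After 7 (forward): cur=G back=1 fwd=0

Answer: back: HOME
current: G
forward: (empty)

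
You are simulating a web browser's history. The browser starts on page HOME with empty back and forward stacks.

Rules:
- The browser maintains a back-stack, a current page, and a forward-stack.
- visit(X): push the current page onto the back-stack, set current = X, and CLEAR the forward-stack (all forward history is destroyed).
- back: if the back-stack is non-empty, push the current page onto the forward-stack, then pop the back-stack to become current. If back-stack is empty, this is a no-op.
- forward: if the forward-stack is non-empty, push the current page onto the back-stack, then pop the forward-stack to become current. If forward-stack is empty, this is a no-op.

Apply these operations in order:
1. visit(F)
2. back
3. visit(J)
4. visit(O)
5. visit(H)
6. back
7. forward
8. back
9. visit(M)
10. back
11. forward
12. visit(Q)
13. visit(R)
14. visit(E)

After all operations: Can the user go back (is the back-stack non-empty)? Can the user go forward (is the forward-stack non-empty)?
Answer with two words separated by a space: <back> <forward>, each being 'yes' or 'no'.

After 1 (visit(F)): cur=F back=1 fwd=0
After 2 (back): cur=HOME back=0 fwd=1
After 3 (visit(J)): cur=J back=1 fwd=0
After 4 (visit(O)): cur=O back=2 fwd=0
After 5 (visit(H)): cur=H back=3 fwd=0
After 6 (back): cur=O back=2 fwd=1
After 7 (forward): cur=H back=3 fwd=0
After 8 (back): cur=O back=2 fwd=1
After 9 (visit(M)): cur=M back=3 fwd=0
After 10 (back): cur=O back=2 fwd=1
After 11 (forward): cur=M back=3 fwd=0
After 12 (visit(Q)): cur=Q back=4 fwd=0
After 13 (visit(R)): cur=R back=5 fwd=0
After 14 (visit(E)): cur=E back=6 fwd=0

Answer: yes no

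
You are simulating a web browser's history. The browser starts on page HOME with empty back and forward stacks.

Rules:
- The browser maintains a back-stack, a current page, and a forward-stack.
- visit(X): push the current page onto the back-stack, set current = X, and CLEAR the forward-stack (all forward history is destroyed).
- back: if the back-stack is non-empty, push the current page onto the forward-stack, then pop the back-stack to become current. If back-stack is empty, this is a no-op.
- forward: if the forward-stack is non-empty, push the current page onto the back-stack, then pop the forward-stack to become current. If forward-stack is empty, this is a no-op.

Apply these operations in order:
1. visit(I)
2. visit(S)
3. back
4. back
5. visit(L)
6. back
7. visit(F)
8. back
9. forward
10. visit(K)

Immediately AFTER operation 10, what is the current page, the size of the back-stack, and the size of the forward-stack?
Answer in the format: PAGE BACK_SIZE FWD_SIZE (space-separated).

After 1 (visit(I)): cur=I back=1 fwd=0
After 2 (visit(S)): cur=S back=2 fwd=0
After 3 (back): cur=I back=1 fwd=1
After 4 (back): cur=HOME back=0 fwd=2
After 5 (visit(L)): cur=L back=1 fwd=0
After 6 (back): cur=HOME back=0 fwd=1
After 7 (visit(F)): cur=F back=1 fwd=0
After 8 (back): cur=HOME back=0 fwd=1
After 9 (forward): cur=F back=1 fwd=0
After 10 (visit(K)): cur=K back=2 fwd=0

K 2 0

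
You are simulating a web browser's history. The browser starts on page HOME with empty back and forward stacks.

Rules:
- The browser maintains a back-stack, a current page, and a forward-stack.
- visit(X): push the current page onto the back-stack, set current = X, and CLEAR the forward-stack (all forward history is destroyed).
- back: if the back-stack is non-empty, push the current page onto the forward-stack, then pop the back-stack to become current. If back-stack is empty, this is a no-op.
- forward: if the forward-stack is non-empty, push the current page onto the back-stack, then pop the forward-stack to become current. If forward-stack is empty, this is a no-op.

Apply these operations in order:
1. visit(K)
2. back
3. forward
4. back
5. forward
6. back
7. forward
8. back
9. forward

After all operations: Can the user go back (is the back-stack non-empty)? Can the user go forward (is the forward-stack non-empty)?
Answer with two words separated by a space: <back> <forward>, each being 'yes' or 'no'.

Answer: yes no

Derivation:
After 1 (visit(K)): cur=K back=1 fwd=0
After 2 (back): cur=HOME back=0 fwd=1
After 3 (forward): cur=K back=1 fwd=0
After 4 (back): cur=HOME back=0 fwd=1
After 5 (forward): cur=K back=1 fwd=0
After 6 (back): cur=HOME back=0 fwd=1
After 7 (forward): cur=K back=1 fwd=0
After 8 (back): cur=HOME back=0 fwd=1
After 9 (forward): cur=K back=1 fwd=0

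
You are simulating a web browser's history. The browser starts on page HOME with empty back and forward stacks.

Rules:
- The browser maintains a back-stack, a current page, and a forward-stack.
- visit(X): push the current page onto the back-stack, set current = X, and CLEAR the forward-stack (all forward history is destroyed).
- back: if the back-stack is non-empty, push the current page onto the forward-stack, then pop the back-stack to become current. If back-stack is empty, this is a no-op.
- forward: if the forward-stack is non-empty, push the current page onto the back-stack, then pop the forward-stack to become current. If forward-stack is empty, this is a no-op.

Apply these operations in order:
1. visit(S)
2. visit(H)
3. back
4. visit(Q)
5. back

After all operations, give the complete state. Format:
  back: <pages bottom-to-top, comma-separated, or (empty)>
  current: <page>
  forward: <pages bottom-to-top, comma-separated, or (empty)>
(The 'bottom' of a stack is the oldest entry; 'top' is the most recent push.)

After 1 (visit(S)): cur=S back=1 fwd=0
After 2 (visit(H)): cur=H back=2 fwd=0
After 3 (back): cur=S back=1 fwd=1
After 4 (visit(Q)): cur=Q back=2 fwd=0
After 5 (back): cur=S back=1 fwd=1

Answer: back: HOME
current: S
forward: Q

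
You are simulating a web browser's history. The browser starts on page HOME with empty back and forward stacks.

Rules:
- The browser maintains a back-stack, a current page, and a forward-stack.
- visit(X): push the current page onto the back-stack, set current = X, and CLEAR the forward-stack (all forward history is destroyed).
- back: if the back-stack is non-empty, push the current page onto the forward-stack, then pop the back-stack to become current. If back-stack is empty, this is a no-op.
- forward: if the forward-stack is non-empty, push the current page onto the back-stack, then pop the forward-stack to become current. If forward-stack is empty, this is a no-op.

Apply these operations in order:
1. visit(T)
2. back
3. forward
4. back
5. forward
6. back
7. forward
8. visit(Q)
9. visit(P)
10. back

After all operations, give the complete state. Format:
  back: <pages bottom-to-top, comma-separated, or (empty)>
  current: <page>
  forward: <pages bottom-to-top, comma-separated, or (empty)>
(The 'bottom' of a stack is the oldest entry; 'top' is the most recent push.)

After 1 (visit(T)): cur=T back=1 fwd=0
After 2 (back): cur=HOME back=0 fwd=1
After 3 (forward): cur=T back=1 fwd=0
After 4 (back): cur=HOME back=0 fwd=1
After 5 (forward): cur=T back=1 fwd=0
After 6 (back): cur=HOME back=0 fwd=1
After 7 (forward): cur=T back=1 fwd=0
After 8 (visit(Q)): cur=Q back=2 fwd=0
After 9 (visit(P)): cur=P back=3 fwd=0
After 10 (back): cur=Q back=2 fwd=1

Answer: back: HOME,T
current: Q
forward: P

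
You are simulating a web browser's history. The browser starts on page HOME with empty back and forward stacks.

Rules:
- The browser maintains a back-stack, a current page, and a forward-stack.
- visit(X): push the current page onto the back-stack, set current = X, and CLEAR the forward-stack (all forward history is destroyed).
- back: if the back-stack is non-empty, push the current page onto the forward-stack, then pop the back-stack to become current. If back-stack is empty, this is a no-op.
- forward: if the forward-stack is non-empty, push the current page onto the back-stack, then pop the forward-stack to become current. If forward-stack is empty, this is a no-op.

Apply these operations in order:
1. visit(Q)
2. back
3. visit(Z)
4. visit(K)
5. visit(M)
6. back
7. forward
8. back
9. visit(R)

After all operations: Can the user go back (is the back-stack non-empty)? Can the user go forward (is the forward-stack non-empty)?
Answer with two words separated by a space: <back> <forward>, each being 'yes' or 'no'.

After 1 (visit(Q)): cur=Q back=1 fwd=0
After 2 (back): cur=HOME back=0 fwd=1
After 3 (visit(Z)): cur=Z back=1 fwd=0
After 4 (visit(K)): cur=K back=2 fwd=0
After 5 (visit(M)): cur=M back=3 fwd=0
After 6 (back): cur=K back=2 fwd=1
After 7 (forward): cur=M back=3 fwd=0
After 8 (back): cur=K back=2 fwd=1
After 9 (visit(R)): cur=R back=3 fwd=0

Answer: yes no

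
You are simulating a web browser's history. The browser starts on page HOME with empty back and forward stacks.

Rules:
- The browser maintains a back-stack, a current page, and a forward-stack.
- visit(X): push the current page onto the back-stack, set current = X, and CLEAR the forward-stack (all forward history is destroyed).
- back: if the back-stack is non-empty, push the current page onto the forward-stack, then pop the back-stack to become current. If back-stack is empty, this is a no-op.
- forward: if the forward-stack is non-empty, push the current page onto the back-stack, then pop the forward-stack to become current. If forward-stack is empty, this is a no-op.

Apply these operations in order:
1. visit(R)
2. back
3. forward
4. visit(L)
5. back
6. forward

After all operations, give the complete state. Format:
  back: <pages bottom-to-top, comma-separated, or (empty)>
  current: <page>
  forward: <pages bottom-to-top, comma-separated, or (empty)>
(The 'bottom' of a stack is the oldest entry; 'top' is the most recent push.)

After 1 (visit(R)): cur=R back=1 fwd=0
After 2 (back): cur=HOME back=0 fwd=1
After 3 (forward): cur=R back=1 fwd=0
After 4 (visit(L)): cur=L back=2 fwd=0
After 5 (back): cur=R back=1 fwd=1
After 6 (forward): cur=L back=2 fwd=0

Answer: back: HOME,R
current: L
forward: (empty)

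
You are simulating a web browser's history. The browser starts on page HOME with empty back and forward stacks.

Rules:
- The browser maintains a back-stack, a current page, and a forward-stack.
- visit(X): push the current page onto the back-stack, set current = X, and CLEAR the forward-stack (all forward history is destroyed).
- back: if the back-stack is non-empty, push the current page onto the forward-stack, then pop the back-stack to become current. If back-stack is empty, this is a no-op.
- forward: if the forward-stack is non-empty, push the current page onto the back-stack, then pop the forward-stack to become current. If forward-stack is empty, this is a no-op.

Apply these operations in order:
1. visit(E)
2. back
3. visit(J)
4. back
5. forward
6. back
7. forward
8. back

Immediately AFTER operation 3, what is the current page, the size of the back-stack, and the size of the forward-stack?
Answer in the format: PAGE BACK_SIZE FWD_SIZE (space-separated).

After 1 (visit(E)): cur=E back=1 fwd=0
After 2 (back): cur=HOME back=0 fwd=1
After 3 (visit(J)): cur=J back=1 fwd=0

J 1 0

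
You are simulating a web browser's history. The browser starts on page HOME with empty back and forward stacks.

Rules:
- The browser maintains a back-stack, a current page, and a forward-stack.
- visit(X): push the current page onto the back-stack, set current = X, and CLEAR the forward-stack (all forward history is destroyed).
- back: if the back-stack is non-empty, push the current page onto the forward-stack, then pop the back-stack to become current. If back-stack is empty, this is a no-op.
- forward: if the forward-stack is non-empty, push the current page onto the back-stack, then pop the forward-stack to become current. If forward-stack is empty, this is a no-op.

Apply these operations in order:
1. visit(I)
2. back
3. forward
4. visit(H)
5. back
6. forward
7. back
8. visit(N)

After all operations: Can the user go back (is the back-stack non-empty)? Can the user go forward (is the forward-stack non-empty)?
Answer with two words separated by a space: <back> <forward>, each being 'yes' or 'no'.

Answer: yes no

Derivation:
After 1 (visit(I)): cur=I back=1 fwd=0
After 2 (back): cur=HOME back=0 fwd=1
After 3 (forward): cur=I back=1 fwd=0
After 4 (visit(H)): cur=H back=2 fwd=0
After 5 (back): cur=I back=1 fwd=1
After 6 (forward): cur=H back=2 fwd=0
After 7 (back): cur=I back=1 fwd=1
After 8 (visit(N)): cur=N back=2 fwd=0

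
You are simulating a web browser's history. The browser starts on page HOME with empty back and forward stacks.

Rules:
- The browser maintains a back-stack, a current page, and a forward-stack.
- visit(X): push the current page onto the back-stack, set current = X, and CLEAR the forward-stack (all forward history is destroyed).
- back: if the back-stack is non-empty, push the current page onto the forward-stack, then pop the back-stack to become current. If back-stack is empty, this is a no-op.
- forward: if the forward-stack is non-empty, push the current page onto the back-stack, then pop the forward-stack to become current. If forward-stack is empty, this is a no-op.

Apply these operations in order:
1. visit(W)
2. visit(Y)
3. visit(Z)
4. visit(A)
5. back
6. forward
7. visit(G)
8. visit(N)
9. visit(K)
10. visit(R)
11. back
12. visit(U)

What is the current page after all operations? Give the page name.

After 1 (visit(W)): cur=W back=1 fwd=0
After 2 (visit(Y)): cur=Y back=2 fwd=0
After 3 (visit(Z)): cur=Z back=3 fwd=0
After 4 (visit(A)): cur=A back=4 fwd=0
After 5 (back): cur=Z back=3 fwd=1
After 6 (forward): cur=A back=4 fwd=0
After 7 (visit(G)): cur=G back=5 fwd=0
After 8 (visit(N)): cur=N back=6 fwd=0
After 9 (visit(K)): cur=K back=7 fwd=0
After 10 (visit(R)): cur=R back=8 fwd=0
After 11 (back): cur=K back=7 fwd=1
After 12 (visit(U)): cur=U back=8 fwd=0

Answer: U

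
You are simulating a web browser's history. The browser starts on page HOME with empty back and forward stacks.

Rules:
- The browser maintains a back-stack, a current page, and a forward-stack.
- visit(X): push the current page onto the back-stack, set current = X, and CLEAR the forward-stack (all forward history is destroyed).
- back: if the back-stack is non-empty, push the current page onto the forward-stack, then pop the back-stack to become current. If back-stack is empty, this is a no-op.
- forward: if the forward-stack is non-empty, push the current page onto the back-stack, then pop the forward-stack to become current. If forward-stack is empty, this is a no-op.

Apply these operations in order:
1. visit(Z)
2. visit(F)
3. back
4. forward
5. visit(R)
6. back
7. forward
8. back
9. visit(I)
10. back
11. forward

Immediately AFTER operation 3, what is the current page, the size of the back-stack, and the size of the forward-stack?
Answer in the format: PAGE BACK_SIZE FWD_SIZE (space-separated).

After 1 (visit(Z)): cur=Z back=1 fwd=0
After 2 (visit(F)): cur=F back=2 fwd=0
After 3 (back): cur=Z back=1 fwd=1

Z 1 1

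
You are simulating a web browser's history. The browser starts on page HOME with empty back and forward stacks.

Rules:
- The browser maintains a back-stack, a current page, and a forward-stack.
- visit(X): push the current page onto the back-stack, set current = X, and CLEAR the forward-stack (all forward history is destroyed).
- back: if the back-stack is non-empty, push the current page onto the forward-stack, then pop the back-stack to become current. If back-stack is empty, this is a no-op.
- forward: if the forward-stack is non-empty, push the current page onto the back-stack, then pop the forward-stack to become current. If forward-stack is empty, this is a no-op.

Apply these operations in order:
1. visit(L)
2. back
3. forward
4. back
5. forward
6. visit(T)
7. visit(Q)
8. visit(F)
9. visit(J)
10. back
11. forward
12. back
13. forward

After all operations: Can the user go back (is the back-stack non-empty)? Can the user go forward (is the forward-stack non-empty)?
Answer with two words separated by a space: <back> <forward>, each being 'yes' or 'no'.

After 1 (visit(L)): cur=L back=1 fwd=0
After 2 (back): cur=HOME back=0 fwd=1
After 3 (forward): cur=L back=1 fwd=0
After 4 (back): cur=HOME back=0 fwd=1
After 5 (forward): cur=L back=1 fwd=0
After 6 (visit(T)): cur=T back=2 fwd=0
After 7 (visit(Q)): cur=Q back=3 fwd=0
After 8 (visit(F)): cur=F back=4 fwd=0
After 9 (visit(J)): cur=J back=5 fwd=0
After 10 (back): cur=F back=4 fwd=1
After 11 (forward): cur=J back=5 fwd=0
After 12 (back): cur=F back=4 fwd=1
After 13 (forward): cur=J back=5 fwd=0

Answer: yes no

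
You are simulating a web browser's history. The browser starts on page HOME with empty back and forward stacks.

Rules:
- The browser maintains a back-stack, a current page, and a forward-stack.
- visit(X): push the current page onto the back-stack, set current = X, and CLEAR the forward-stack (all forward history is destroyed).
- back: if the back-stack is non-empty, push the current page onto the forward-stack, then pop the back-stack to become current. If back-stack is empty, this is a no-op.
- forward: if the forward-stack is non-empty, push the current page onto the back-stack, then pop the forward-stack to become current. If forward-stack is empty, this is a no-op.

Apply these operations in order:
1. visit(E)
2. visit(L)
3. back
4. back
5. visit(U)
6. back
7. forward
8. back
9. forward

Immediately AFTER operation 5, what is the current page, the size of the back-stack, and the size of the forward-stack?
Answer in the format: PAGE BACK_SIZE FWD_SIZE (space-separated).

After 1 (visit(E)): cur=E back=1 fwd=0
After 2 (visit(L)): cur=L back=2 fwd=0
After 3 (back): cur=E back=1 fwd=1
After 4 (back): cur=HOME back=0 fwd=2
After 5 (visit(U)): cur=U back=1 fwd=0

U 1 0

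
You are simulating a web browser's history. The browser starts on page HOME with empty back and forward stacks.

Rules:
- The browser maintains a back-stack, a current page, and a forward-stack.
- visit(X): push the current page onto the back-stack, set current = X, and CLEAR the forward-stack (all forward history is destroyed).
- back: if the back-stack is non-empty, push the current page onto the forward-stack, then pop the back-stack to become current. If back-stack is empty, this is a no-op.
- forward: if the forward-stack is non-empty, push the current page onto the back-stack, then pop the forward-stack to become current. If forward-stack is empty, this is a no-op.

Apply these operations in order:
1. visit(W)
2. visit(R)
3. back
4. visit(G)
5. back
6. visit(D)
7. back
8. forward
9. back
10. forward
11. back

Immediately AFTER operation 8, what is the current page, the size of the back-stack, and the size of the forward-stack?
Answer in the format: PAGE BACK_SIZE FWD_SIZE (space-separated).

After 1 (visit(W)): cur=W back=1 fwd=0
After 2 (visit(R)): cur=R back=2 fwd=0
After 3 (back): cur=W back=1 fwd=1
After 4 (visit(G)): cur=G back=2 fwd=0
After 5 (back): cur=W back=1 fwd=1
After 6 (visit(D)): cur=D back=2 fwd=0
After 7 (back): cur=W back=1 fwd=1
After 8 (forward): cur=D back=2 fwd=0

D 2 0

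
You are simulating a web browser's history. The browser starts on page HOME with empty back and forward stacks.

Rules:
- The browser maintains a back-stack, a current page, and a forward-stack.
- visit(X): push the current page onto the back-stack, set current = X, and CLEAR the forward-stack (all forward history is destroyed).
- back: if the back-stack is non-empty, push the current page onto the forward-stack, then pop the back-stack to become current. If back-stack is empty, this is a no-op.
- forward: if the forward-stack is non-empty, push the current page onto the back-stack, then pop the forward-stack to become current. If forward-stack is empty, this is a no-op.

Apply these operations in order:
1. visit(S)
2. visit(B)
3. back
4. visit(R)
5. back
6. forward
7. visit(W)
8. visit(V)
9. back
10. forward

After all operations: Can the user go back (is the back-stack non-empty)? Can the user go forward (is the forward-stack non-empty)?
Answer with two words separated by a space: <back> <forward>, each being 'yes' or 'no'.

After 1 (visit(S)): cur=S back=1 fwd=0
After 2 (visit(B)): cur=B back=2 fwd=0
After 3 (back): cur=S back=1 fwd=1
After 4 (visit(R)): cur=R back=2 fwd=0
After 5 (back): cur=S back=1 fwd=1
After 6 (forward): cur=R back=2 fwd=0
After 7 (visit(W)): cur=W back=3 fwd=0
After 8 (visit(V)): cur=V back=4 fwd=0
After 9 (back): cur=W back=3 fwd=1
After 10 (forward): cur=V back=4 fwd=0

Answer: yes no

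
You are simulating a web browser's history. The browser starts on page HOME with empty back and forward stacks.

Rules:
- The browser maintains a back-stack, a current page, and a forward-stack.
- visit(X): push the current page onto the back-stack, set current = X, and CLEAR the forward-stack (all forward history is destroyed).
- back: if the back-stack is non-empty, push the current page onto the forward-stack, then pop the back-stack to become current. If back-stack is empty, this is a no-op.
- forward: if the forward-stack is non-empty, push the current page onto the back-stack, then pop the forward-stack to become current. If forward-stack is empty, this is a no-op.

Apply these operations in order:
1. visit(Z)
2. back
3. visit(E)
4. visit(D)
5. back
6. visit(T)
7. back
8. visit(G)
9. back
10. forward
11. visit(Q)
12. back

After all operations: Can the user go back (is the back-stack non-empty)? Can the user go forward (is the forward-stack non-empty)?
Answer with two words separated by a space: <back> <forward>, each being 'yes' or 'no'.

After 1 (visit(Z)): cur=Z back=1 fwd=0
After 2 (back): cur=HOME back=0 fwd=1
After 3 (visit(E)): cur=E back=1 fwd=0
After 4 (visit(D)): cur=D back=2 fwd=0
After 5 (back): cur=E back=1 fwd=1
After 6 (visit(T)): cur=T back=2 fwd=0
After 7 (back): cur=E back=1 fwd=1
After 8 (visit(G)): cur=G back=2 fwd=0
After 9 (back): cur=E back=1 fwd=1
After 10 (forward): cur=G back=2 fwd=0
After 11 (visit(Q)): cur=Q back=3 fwd=0
After 12 (back): cur=G back=2 fwd=1

Answer: yes yes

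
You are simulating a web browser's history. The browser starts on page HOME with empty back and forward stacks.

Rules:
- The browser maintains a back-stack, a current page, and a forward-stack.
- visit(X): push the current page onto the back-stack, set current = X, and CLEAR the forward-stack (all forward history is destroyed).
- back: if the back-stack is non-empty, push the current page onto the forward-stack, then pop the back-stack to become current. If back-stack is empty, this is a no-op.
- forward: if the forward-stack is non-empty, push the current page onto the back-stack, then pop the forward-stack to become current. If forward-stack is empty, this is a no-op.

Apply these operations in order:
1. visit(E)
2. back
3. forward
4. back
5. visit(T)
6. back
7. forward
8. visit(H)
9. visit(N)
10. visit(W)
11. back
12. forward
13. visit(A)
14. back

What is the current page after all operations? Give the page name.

After 1 (visit(E)): cur=E back=1 fwd=0
After 2 (back): cur=HOME back=0 fwd=1
After 3 (forward): cur=E back=1 fwd=0
After 4 (back): cur=HOME back=0 fwd=1
After 5 (visit(T)): cur=T back=1 fwd=0
After 6 (back): cur=HOME back=0 fwd=1
After 7 (forward): cur=T back=1 fwd=0
After 8 (visit(H)): cur=H back=2 fwd=0
After 9 (visit(N)): cur=N back=3 fwd=0
After 10 (visit(W)): cur=W back=4 fwd=0
After 11 (back): cur=N back=3 fwd=1
After 12 (forward): cur=W back=4 fwd=0
After 13 (visit(A)): cur=A back=5 fwd=0
After 14 (back): cur=W back=4 fwd=1

Answer: W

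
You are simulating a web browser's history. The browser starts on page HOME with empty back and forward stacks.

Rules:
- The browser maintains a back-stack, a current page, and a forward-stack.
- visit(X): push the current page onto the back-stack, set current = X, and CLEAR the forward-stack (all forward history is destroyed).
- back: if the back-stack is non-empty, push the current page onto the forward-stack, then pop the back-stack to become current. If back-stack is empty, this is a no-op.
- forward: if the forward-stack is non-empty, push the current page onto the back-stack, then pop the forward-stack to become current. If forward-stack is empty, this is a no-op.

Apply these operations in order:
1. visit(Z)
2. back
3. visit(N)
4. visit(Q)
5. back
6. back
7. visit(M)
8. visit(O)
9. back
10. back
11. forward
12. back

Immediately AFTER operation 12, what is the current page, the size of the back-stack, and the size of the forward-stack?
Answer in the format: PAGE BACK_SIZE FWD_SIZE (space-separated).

After 1 (visit(Z)): cur=Z back=1 fwd=0
After 2 (back): cur=HOME back=0 fwd=1
After 3 (visit(N)): cur=N back=1 fwd=0
After 4 (visit(Q)): cur=Q back=2 fwd=0
After 5 (back): cur=N back=1 fwd=1
After 6 (back): cur=HOME back=0 fwd=2
After 7 (visit(M)): cur=M back=1 fwd=0
After 8 (visit(O)): cur=O back=2 fwd=0
After 9 (back): cur=M back=1 fwd=1
After 10 (back): cur=HOME back=0 fwd=2
After 11 (forward): cur=M back=1 fwd=1
After 12 (back): cur=HOME back=0 fwd=2

HOME 0 2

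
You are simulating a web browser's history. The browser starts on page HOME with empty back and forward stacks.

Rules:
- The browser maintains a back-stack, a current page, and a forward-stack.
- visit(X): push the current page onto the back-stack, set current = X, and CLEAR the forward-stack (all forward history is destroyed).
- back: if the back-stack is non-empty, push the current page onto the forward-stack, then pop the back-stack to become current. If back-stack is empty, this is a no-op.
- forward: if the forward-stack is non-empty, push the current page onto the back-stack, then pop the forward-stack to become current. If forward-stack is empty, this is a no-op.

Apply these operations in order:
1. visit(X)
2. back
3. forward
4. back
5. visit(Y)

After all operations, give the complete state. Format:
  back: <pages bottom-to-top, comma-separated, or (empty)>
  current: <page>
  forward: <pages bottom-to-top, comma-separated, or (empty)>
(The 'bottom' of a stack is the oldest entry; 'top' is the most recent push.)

Answer: back: HOME
current: Y
forward: (empty)

Derivation:
After 1 (visit(X)): cur=X back=1 fwd=0
After 2 (back): cur=HOME back=0 fwd=1
After 3 (forward): cur=X back=1 fwd=0
After 4 (back): cur=HOME back=0 fwd=1
After 5 (visit(Y)): cur=Y back=1 fwd=0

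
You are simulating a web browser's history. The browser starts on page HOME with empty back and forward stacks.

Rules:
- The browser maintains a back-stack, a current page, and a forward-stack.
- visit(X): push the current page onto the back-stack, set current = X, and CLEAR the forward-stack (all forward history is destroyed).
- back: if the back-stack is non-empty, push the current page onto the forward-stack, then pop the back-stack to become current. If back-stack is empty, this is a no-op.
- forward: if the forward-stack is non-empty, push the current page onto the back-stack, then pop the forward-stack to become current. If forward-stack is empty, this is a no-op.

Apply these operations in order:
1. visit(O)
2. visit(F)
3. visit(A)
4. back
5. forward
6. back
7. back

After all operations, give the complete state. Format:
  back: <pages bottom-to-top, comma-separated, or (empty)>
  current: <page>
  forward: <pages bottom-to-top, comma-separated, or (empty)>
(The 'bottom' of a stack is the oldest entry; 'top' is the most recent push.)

After 1 (visit(O)): cur=O back=1 fwd=0
After 2 (visit(F)): cur=F back=2 fwd=0
After 3 (visit(A)): cur=A back=3 fwd=0
After 4 (back): cur=F back=2 fwd=1
After 5 (forward): cur=A back=3 fwd=0
After 6 (back): cur=F back=2 fwd=1
After 7 (back): cur=O back=1 fwd=2

Answer: back: HOME
current: O
forward: A,F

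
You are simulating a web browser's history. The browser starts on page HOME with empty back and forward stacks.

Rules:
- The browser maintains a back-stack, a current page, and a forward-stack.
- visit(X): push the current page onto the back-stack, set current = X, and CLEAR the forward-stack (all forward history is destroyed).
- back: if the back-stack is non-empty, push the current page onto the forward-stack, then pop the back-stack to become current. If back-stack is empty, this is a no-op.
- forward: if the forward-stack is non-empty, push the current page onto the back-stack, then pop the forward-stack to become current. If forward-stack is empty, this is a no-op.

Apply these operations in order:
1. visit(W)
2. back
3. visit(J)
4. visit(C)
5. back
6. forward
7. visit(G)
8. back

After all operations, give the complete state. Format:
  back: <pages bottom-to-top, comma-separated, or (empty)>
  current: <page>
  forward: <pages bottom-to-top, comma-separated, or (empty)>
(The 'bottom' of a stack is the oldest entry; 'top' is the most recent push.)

Answer: back: HOME,J
current: C
forward: G

Derivation:
After 1 (visit(W)): cur=W back=1 fwd=0
After 2 (back): cur=HOME back=0 fwd=1
After 3 (visit(J)): cur=J back=1 fwd=0
After 4 (visit(C)): cur=C back=2 fwd=0
After 5 (back): cur=J back=1 fwd=1
After 6 (forward): cur=C back=2 fwd=0
After 7 (visit(G)): cur=G back=3 fwd=0
After 8 (back): cur=C back=2 fwd=1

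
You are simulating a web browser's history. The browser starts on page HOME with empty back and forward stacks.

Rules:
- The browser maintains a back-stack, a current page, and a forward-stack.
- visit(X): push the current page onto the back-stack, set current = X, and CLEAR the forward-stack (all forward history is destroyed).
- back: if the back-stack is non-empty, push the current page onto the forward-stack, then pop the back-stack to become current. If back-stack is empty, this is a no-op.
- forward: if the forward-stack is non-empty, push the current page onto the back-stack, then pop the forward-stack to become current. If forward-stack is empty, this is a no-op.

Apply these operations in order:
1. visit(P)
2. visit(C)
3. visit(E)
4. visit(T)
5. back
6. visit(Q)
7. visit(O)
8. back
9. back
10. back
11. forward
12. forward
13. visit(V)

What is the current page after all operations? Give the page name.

After 1 (visit(P)): cur=P back=1 fwd=0
After 2 (visit(C)): cur=C back=2 fwd=0
After 3 (visit(E)): cur=E back=3 fwd=0
After 4 (visit(T)): cur=T back=4 fwd=0
After 5 (back): cur=E back=3 fwd=1
After 6 (visit(Q)): cur=Q back=4 fwd=0
After 7 (visit(O)): cur=O back=5 fwd=0
After 8 (back): cur=Q back=4 fwd=1
After 9 (back): cur=E back=3 fwd=2
After 10 (back): cur=C back=2 fwd=3
After 11 (forward): cur=E back=3 fwd=2
After 12 (forward): cur=Q back=4 fwd=1
After 13 (visit(V)): cur=V back=5 fwd=0

Answer: V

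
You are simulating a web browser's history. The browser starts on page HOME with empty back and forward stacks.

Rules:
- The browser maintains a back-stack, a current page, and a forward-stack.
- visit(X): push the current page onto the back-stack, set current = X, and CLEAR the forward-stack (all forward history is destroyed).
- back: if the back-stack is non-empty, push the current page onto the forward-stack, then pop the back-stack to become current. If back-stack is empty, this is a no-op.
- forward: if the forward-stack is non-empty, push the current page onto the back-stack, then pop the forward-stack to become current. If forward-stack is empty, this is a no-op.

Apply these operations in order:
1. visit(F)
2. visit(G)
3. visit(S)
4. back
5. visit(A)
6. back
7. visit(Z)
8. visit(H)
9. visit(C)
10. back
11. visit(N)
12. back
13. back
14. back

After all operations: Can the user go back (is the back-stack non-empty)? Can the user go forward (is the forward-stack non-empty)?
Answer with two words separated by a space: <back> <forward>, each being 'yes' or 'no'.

After 1 (visit(F)): cur=F back=1 fwd=0
After 2 (visit(G)): cur=G back=2 fwd=0
After 3 (visit(S)): cur=S back=3 fwd=0
After 4 (back): cur=G back=2 fwd=1
After 5 (visit(A)): cur=A back=3 fwd=0
After 6 (back): cur=G back=2 fwd=1
After 7 (visit(Z)): cur=Z back=3 fwd=0
After 8 (visit(H)): cur=H back=4 fwd=0
After 9 (visit(C)): cur=C back=5 fwd=0
After 10 (back): cur=H back=4 fwd=1
After 11 (visit(N)): cur=N back=5 fwd=0
After 12 (back): cur=H back=4 fwd=1
After 13 (back): cur=Z back=3 fwd=2
After 14 (back): cur=G back=2 fwd=3

Answer: yes yes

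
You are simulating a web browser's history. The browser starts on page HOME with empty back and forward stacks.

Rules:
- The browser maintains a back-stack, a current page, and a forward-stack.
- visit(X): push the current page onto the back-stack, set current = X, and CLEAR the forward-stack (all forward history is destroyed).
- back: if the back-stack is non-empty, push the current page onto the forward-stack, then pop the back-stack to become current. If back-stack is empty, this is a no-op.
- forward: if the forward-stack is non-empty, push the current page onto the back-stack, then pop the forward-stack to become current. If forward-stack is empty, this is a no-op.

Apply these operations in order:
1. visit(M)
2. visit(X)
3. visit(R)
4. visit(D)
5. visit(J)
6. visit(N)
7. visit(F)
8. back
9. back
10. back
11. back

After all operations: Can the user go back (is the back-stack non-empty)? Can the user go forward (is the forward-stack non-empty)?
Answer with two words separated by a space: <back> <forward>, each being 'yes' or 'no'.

After 1 (visit(M)): cur=M back=1 fwd=0
After 2 (visit(X)): cur=X back=2 fwd=0
After 3 (visit(R)): cur=R back=3 fwd=0
After 4 (visit(D)): cur=D back=4 fwd=0
After 5 (visit(J)): cur=J back=5 fwd=0
After 6 (visit(N)): cur=N back=6 fwd=0
After 7 (visit(F)): cur=F back=7 fwd=0
After 8 (back): cur=N back=6 fwd=1
After 9 (back): cur=J back=5 fwd=2
After 10 (back): cur=D back=4 fwd=3
After 11 (back): cur=R back=3 fwd=4

Answer: yes yes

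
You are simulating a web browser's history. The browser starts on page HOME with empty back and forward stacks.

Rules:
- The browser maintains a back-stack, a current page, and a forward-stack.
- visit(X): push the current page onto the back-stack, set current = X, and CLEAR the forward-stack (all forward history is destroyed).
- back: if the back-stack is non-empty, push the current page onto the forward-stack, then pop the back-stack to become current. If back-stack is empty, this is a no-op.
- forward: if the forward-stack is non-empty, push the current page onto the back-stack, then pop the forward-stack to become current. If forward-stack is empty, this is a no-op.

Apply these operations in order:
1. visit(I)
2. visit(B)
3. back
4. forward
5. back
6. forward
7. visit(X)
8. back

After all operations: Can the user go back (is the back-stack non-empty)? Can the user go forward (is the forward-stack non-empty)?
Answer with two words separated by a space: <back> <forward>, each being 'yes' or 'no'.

Answer: yes yes

Derivation:
After 1 (visit(I)): cur=I back=1 fwd=0
After 2 (visit(B)): cur=B back=2 fwd=0
After 3 (back): cur=I back=1 fwd=1
After 4 (forward): cur=B back=2 fwd=0
After 5 (back): cur=I back=1 fwd=1
After 6 (forward): cur=B back=2 fwd=0
After 7 (visit(X)): cur=X back=3 fwd=0
After 8 (back): cur=B back=2 fwd=1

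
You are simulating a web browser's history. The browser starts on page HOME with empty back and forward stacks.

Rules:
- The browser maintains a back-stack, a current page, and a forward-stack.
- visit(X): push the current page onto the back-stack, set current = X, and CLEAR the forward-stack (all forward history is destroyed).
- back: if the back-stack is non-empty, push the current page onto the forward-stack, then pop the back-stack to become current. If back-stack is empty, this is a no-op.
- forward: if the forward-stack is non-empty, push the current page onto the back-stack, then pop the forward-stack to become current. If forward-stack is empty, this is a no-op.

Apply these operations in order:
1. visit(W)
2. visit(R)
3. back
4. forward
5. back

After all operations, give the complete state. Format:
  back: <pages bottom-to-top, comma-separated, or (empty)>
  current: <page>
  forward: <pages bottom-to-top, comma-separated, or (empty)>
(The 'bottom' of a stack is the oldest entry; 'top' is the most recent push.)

Answer: back: HOME
current: W
forward: R

Derivation:
After 1 (visit(W)): cur=W back=1 fwd=0
After 2 (visit(R)): cur=R back=2 fwd=0
After 3 (back): cur=W back=1 fwd=1
After 4 (forward): cur=R back=2 fwd=0
After 5 (back): cur=W back=1 fwd=1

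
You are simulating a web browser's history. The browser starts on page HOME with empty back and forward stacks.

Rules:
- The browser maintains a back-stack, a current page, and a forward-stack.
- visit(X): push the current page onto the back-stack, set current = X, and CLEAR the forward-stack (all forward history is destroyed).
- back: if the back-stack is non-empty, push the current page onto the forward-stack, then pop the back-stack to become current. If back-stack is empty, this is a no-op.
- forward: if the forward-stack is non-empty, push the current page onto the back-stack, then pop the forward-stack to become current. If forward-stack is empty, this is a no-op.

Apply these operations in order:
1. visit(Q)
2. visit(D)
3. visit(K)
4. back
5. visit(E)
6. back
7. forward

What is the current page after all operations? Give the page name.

Answer: E

Derivation:
After 1 (visit(Q)): cur=Q back=1 fwd=0
After 2 (visit(D)): cur=D back=2 fwd=0
After 3 (visit(K)): cur=K back=3 fwd=0
After 4 (back): cur=D back=2 fwd=1
After 5 (visit(E)): cur=E back=3 fwd=0
After 6 (back): cur=D back=2 fwd=1
After 7 (forward): cur=E back=3 fwd=0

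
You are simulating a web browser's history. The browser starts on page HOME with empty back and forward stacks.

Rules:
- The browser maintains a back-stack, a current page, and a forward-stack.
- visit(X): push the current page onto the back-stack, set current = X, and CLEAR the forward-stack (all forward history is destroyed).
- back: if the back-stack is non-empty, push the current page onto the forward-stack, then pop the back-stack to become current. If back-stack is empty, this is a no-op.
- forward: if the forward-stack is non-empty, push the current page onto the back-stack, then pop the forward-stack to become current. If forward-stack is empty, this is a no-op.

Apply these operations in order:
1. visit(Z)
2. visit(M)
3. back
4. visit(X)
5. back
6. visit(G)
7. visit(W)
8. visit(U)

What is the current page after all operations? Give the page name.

After 1 (visit(Z)): cur=Z back=1 fwd=0
After 2 (visit(M)): cur=M back=2 fwd=0
After 3 (back): cur=Z back=1 fwd=1
After 4 (visit(X)): cur=X back=2 fwd=0
After 5 (back): cur=Z back=1 fwd=1
After 6 (visit(G)): cur=G back=2 fwd=0
After 7 (visit(W)): cur=W back=3 fwd=0
After 8 (visit(U)): cur=U back=4 fwd=0

Answer: U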